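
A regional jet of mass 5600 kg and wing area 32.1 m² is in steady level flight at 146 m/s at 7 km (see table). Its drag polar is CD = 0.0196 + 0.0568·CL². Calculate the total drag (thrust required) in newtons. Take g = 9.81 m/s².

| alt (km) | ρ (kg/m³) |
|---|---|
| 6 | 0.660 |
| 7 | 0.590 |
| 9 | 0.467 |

At 7 km, from the table: ρ = 0.590 kg/m³.
Level flight ⇒ L = W = m·g = 5600 × 9.81 = 54936 N.
Dynamic pressure q = 0.5 × 0.59 × 146² = 6288 Pa.
CL = 2W/(ρv²S) = 2×54936/(0.59×146²×32.1) = 0.2722.
CD = 0.0196 + 0.0568 × 0.2722² = 0.02381.
D = q·S·CD = 6288 × 32.1 × 0.02381 = 4806 N

D = 4810 N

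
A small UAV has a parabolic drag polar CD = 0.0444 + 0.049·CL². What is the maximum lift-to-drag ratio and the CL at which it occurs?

(L/D)max = 10.7, at CL = 0.952

For CD = CD0 + K·CL², (L/D)max occurs at CL* = √(CD0/K) and equals 1/(2√(K·CD0)).
(L/D)max = 1/(2√(0.049 × 0.0444)) = 1/(2 × 0.04664) = 10.7
CL* = √(0.0444/0.049) = 0.952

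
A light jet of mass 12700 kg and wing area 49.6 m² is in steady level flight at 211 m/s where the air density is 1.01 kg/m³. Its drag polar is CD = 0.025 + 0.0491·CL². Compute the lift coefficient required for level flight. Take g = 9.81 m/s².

Level flight ⇒ L = W = m·g = 12700 × 9.81 = 1.2459×10^5 N.
q = ½ρv² = ½ × 1.01 × 211² = 22480 Pa.
CL = W/(q·S) = 1.2459×10^5 / (22480 × 49.6) = 0.1117.

CL = 0.112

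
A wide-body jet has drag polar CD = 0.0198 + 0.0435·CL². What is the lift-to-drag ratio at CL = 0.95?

CD = 0.0198 + 0.0435 × 0.95² = 0.05906
L/D = CL/CD = 0.95 / 0.05906 = 16.1

L/D = 16.1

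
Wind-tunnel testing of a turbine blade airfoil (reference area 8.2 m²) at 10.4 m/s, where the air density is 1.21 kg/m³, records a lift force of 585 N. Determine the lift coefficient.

From L = ½ρv²S·CL, rearranging gives CL = 2L/(ρv²S).
CL = 2 × 585 / (1.21 × 10.4² × 8.2) = 1.09

CL = 1.09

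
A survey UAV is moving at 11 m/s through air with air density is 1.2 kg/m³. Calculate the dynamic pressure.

q = ½ρv² = ½ × 1.2 × 11² = 72.6 Pa

q = 72.6 Pa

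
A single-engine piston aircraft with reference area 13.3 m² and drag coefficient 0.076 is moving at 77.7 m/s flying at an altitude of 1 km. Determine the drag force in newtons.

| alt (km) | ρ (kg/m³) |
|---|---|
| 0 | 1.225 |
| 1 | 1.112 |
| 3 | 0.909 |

At 1 km, from the table: ρ = 1.112 kg/m³.
D = ½ρv²S·CD = ½ × 1.112 × 77.7² × 13.3 × 0.076 = 3390 N

D = 3390 N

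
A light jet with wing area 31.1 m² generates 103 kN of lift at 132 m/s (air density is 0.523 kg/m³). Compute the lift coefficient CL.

CL = 0.727

From L = ½ρv²S·CL, rearranging gives CL = 2L/(ρv²S).
CL = 2 × 1.03×10^5 / (0.523 × 132² × 31.1) = 0.727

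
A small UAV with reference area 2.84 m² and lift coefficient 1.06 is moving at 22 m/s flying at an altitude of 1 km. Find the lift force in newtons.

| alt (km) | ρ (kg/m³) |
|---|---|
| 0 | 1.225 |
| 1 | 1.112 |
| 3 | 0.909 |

At 1 km, from the table: ρ = 1.112 kg/m³.
L = ½ρv²S·CL = ½ × 1.112 × 22² × 2.84 × 1.06 = 810 N

L = 810 N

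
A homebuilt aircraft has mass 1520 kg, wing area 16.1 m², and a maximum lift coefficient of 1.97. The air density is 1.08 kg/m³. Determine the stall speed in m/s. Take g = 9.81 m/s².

Weight W = mg = 1520 × 9.81 = 14910 N.
V_stall = √(2W/(ρ·S·CL,max)) = √(2 × 14910 / (1.08 × 16.1 × 1.97))
V_stall = √870.6 = 29.5 m/s

V_stall = 29.5 m/s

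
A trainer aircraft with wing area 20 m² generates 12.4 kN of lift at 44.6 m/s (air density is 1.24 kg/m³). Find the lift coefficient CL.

CL = 0.503

From L = ½ρv²S·CL, rearranging gives CL = 2L/(ρv²S).
CL = 2 × 12400 / (1.24 × 44.6² × 20) = 0.503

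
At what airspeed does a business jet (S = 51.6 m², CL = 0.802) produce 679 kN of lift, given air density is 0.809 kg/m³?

L = ½ρv²S·CL ⇒ v = √(2L/(ρ·S·CL))
v = √(2 × 6.79×10^5 / (0.809 × 51.6 × 0.802)) = √40560 = 201 m/s

v = 201 m/s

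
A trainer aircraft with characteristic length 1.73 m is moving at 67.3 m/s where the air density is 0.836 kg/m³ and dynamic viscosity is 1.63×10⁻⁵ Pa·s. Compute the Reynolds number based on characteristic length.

Re = ρ·v·c/μ = 0.836 × 67.3 × 1.73 / (1.63×10⁻⁵) = 5.97×10^6

Re = 5.97×10^6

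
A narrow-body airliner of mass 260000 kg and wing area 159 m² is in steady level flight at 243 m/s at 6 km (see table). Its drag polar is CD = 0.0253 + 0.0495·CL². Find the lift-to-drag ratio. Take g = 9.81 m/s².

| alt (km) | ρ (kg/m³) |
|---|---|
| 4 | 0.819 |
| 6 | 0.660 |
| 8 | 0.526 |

L/D = 14

At 6 km, from the table: ρ = 0.660 kg/m³.
Level flight ⇒ L = W = m·g = 260000 × 9.81 = 2.5506×10^6 N.
Dynamic pressure q = 0.5 × 0.66 × 243² = 19490 Pa.
CL = W/(q·S) = 2.5506×10^6 / (19490 × 159) = 0.8232.
CD = 0.0253 + 0.0495 × 0.8232² = 0.05885.
L/D = CL/CD = 0.8232 / 0.05885 = 14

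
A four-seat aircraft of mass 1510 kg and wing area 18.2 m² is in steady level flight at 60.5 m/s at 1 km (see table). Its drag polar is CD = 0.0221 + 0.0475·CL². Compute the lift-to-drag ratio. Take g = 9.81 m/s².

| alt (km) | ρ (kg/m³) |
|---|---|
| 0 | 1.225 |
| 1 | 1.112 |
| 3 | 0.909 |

L/D = 13.5

At 1 km, from the table: ρ = 1.112 kg/m³.
In steady level flight, lift balances weight: W = mg = 1510 × 9.81 = 14813 N.
q = ½ρv² = ½ × 1.112 × 60.5² = 2035 Pa.
CL = W/(q·S) = 14813 / (2035 × 18.2) = 0.3999.
CD = 0.0221 + 0.0475 × 0.3999² = 0.0297.
L/D = CL/CD = 0.3999 / 0.0297 = 13.5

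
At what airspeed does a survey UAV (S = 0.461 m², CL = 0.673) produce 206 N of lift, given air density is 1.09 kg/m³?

L = ½ρv²S·CL ⇒ v = √(2L/(ρ·S·CL))
v = √(2 × 206 / (1.09 × 0.461 × 0.673)) = √1218 = 34.9 m/s

v = 34.9 m/s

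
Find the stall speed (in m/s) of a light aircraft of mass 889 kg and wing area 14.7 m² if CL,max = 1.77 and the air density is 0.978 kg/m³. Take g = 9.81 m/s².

Stall occurs when L = W at CL,max. W = mg = 889 × 9.81 = 8721 N.
From L = ½ρV²S·CL,max = W: V_stall = √(2W/(ρSCL,max)) = √(2·8721/(0.978·14.7·1.77))
V_stall = √685.4 = 26.2 m/s

V_stall = 26.2 m/s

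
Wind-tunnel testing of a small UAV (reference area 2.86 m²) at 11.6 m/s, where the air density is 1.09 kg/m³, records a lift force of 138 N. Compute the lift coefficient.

From L = ½ρv²S·CL, rearranging gives CL = 2L/(ρv²S).
CL = 2 × 138 / (1.09 × 11.6² × 2.86) = 0.658

CL = 0.658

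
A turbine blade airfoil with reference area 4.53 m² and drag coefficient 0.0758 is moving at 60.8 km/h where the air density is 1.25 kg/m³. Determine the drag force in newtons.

Convert speed: v = 60.8 km/h ÷ 3.6 = 16.89 m/s.
D = ½ρv²S·CD = ½ × 1.25 × 16.89² × 4.53 × 0.0758 = 61.2 N

D = 61.2 N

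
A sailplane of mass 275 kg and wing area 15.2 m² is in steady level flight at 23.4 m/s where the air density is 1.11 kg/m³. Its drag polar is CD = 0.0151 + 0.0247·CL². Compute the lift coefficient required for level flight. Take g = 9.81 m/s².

In steady level flight, lift balances weight: W = mg = 275 × 9.81 = 2697.8 N.
Dynamic pressure q = 0.5 × 1.11 × 23.4² = 303.9 Pa.
Required CL = L/(qS) = 2697.8/(303.9·15.2) = 0.584.

CL = 0.584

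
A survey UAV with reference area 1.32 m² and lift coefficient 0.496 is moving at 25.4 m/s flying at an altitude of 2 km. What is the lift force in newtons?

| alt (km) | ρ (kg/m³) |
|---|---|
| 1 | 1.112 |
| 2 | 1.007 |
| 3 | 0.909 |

At 2 km, from the table: ρ = 1.007 kg/m³.
L = ½ρv²S·CL = ½ × 1.007 × 25.4² × 1.32 × 0.496 = 213 N

L = 213 N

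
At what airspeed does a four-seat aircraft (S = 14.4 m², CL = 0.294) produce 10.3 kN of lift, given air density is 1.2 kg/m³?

L = ½ρv²S·CL ⇒ v = √(2L/(ρ·S·CL))
v = √(2 × 10300 / (1.2 × 14.4 × 0.294)) = √4055 = 63.7 m/s

v = 63.7 m/s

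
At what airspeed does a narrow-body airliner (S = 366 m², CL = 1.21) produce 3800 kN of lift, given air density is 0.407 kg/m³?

L = ½ρv²S·CL ⇒ v = √(2L/(ρ·S·CL))
v = √(2 × 3.8×10^6 / (0.407 × 366 × 1.21)) = √42170 = 205 m/s

v = 205 m/s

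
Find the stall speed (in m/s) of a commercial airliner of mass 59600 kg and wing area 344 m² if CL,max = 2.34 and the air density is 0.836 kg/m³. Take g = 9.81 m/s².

Stall occurs when L = W at CL,max. W = mg = 59600 × 9.81 = 5.847×10^5 N.
V_stall = √(2W/(ρ·S·CL,max)) = √(2 × 5.847×10^5 / (0.836 × 344 × 2.34))
V_stall = √1738 = 41.7 m/s

V_stall = 41.7 m/s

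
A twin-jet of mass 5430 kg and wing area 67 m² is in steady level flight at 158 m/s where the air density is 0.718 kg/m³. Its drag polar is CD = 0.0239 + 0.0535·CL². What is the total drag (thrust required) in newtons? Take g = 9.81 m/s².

Level flight ⇒ L = W = m·g = 5430 × 9.81 = 53268 N.
Dynamic pressure q = 0.5 × 0.718 × 158² = 8962 Pa.
Required CL = L/(qS) = 53268/(8962·67) = 0.08871.
CD = 0.0239 + 0.0535 × 0.08871² = 0.02432.
D = q·S·CD = 8962 × 67 × 0.02432 = 14600 N

D = 14600 N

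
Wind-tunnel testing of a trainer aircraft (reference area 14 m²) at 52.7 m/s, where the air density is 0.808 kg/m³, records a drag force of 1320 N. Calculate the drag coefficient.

From D = ½ρv²S·CD, rearranging gives CD = 2D/(ρv²S).
CD = 2 × 1320 / (0.808 × 52.7² × 14) = 0.084

CD = 0.084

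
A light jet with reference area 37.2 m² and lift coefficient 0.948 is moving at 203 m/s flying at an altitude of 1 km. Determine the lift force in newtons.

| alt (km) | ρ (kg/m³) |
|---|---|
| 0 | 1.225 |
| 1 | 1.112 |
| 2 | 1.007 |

L = 8.08×10^5 N

At 1 km, from the table: ρ = 1.112 kg/m³.
L = ½ρv²S·CL = ½ × 1.112 × 203² × 37.2 × 0.948 = 8.08×10^5 N ≈ 808 kN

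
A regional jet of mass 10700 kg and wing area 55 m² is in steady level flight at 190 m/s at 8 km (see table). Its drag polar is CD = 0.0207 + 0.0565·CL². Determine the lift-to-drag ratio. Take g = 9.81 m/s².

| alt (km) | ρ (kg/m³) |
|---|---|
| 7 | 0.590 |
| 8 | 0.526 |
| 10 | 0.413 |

At 8 km, from the table: ρ = 0.526 kg/m³.
In steady level flight, lift balances weight: W = mg = 10700 × 9.81 = 1.0497×10^5 N.
q = ½ρv² = ½ × 0.526 × 190² = 9494 Pa.
CL = 2W/(ρv²S) = 2×1.0497×10^5/(0.526×190²×55) = 0.201.
CD = 0.0207 + 0.0565 × 0.201² = 0.02298.
L/D = CL/CD = 0.201 / 0.02298 = 8.75

L/D = 8.75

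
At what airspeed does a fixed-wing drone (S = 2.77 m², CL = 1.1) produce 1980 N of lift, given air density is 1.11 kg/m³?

L = ½ρv²S·CL ⇒ v = √(2L/(ρ·S·CL))
v = √(2 × 1980 / (1.11 × 2.77 × 1.1)) = √1171 = 34.2 m/s

v = 34.2 m/s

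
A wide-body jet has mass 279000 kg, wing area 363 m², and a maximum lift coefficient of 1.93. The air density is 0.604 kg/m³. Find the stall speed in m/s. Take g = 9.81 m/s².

V_stall = 114 m/s

At stall, lift equals weight: L = W = m·g = 279000 × 9.81 = 2.737×10^6 N.
From L = ½ρV²S·CL,max = W: V_stall = √(2W/(ρSCL,max)) = √(2·2.737×10^6/(0.604·363·1.93))
V_stall = √12940 = 114 m/s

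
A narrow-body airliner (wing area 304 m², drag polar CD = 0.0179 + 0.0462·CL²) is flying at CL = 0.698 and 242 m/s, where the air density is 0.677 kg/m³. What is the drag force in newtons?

D = 2.44×10^5 N

CD = 0.0179 + 0.0462 × 0.698² = 0.04041
D = ½ρv²S·CD = ½ × 0.677 × 242² × 304 × 0.04041 = 2.44×10^5 N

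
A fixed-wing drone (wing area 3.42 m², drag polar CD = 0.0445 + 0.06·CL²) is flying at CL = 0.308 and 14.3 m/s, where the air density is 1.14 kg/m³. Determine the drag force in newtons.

CD = 0.0445 + 0.06 × 0.308² = 0.05019
D = ½ρv²S·CD = ½ × 1.14 × 14.3² × 3.42 × 0.05019 = 20 N

D = 20 N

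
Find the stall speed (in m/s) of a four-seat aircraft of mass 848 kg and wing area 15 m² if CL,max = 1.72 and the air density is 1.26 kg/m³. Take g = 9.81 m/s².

At stall, lift equals weight: L = W = m·g = 848 × 9.81 = 8319 N.
V_stall = √(2W/(ρ·S·CL,max)) = √(2 × 8319 / (1.26 × 15 × 1.72))
V_stall = √511.8 = 22.6 m/s

V_stall = 22.6 m/s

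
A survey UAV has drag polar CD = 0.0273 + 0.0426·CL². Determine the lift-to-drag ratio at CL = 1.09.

CD = 0.0273 + 0.0426 × 1.09² = 0.07791
L/D = CL/CD = 1.09 / 0.07791 = 14

L/D = 14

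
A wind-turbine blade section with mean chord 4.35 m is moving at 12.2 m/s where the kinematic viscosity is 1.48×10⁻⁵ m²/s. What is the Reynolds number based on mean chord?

Re = 3.59×10^6

Re = v·c/ν = 12.2 × 4.35 / (1.48×10⁻⁵) = 3.59×10^6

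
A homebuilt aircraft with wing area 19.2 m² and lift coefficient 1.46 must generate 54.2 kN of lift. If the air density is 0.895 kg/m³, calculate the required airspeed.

L = ½ρv²S·CL ⇒ v = √(2L/(ρ·S·CL))
v = √(2 × 54200 / (0.895 × 19.2 × 1.46)) = √4321 = 65.7 m/s

v = 65.7 m/s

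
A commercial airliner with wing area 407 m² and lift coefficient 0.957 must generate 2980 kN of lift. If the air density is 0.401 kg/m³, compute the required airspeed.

v = 195 m/s

L = ½ρv²S·CL ⇒ v = √(2L/(ρ·S·CL))
v = √(2 × 2.98×10^6 / (0.401 × 407 × 0.957)) = √38160 = 195 m/s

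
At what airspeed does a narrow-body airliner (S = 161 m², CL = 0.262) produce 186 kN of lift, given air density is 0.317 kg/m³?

v = 167 m/s

L = ½ρv²S·CL ⇒ v = √(2L/(ρ·S·CL))
v = √(2 × 1.86×10^5 / (0.317 × 161 × 0.262)) = √27820 = 167 m/s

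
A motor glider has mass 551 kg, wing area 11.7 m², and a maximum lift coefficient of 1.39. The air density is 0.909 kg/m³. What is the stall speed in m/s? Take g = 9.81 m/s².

V_stall = 27 m/s

Weight W = mg = 551 × 9.81 = 5405 N.
V_stall = √(2W/(ρ·S·CL,max)) = √(2 × 5405 / (0.909 × 11.7 × 1.39))
V_stall = √731.3 = 27 m/s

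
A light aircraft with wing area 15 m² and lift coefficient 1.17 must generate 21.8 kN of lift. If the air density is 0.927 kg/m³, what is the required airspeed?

L = ½ρv²S·CL ⇒ v = √(2L/(ρ·S·CL))
v = √(2 × 21800 / (0.927 × 15 × 1.17)) = √2680 = 51.8 m/s

v = 51.8 m/s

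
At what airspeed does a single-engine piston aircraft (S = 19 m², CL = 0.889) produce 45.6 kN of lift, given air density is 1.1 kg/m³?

v = 70.1 m/s

L = ½ρv²S·CL ⇒ v = √(2L/(ρ·S·CL))
v = √(2 × 45600 / (1.1 × 19 × 0.889)) = √4908 = 70.1 m/s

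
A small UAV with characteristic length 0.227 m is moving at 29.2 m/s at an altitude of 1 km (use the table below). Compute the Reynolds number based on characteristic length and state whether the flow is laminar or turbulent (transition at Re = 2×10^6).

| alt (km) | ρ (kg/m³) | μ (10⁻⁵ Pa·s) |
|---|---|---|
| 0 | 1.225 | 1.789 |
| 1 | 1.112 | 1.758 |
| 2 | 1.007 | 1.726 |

At 1 km, from the table: ρ = 1.112 kg/m³, μ = 1.758×10⁻⁵ Pa·s.
Re = ρ·v·c/μ = 1.112 × 29.2 × 0.227 / (1.758×10⁻⁵) = 4.19×10^5
Since 4.19×10^5 < 2×10^6, the flow is laminar.

Re = 4.19×10^5 (laminar)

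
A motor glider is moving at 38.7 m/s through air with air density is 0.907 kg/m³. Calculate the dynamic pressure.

q = 679 Pa

q = ½ρv² = ½ × 0.907 × 38.7² = 679 Pa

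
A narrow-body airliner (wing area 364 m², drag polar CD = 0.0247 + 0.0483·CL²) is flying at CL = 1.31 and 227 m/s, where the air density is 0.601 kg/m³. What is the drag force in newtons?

D = 6.06×10^5 N

CD = 0.0247 + 0.0483 × 1.31² = 0.1076
D = ½ρv²S·CD = ½ × 0.601 × 227² × 364 × 0.1076 = 6.06×10^5 N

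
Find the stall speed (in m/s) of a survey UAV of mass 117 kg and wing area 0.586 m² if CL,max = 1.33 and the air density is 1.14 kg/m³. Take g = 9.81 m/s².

V_stall = 50.8 m/s

Weight W = mg = 117 × 9.81 = 1148 N.
V_stall = √(2W/(ρ·S·CL,max)) = √(2 × 1148 / (1.14 × 0.586 × 1.33))
V_stall = √2584 = 50.8 m/s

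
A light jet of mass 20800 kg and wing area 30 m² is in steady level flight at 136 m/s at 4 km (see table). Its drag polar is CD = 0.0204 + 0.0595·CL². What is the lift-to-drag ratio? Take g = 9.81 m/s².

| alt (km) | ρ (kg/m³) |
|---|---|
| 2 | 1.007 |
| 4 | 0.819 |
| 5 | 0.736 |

L/D = 13.1

At 4 km, from the table: ρ = 0.819 kg/m³.
Level flight ⇒ L = W = m·g = 20800 × 9.81 = 2.0405×10^5 N.
q = ½ρv² = ½ × 0.819 × 136² = 7574 Pa.
Required CL = L/(qS) = 2.0405×10^5/(7574·30) = 0.898.
CD = 0.0204 + 0.0595 × 0.898² = 0.06838.
L/D = CL/CD = 0.898 / 0.06838 = 13.1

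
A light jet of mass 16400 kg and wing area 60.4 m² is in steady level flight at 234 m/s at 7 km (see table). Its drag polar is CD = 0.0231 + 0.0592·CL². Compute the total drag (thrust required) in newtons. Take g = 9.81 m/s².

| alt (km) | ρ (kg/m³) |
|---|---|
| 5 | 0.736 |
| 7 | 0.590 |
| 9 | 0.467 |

At 7 km, from the table: ρ = 0.590 kg/m³.
Weight W = mg = 16400 × 9.81 = 1.6088×10^5 N; in level flight L = W.
Dynamic pressure q = 0.5 × 0.59 × 234² = 16150 Pa.
CL = 2W/(ρv²S) = 2×1.6088×10^5/(0.59×234²×60.4) = 0.1649.
CD = 0.0231 + 0.0592 × 0.1649² = 0.02471.
D = q·S·CD = 16150 × 60.4 × 0.02471 = 24110 N

D = 24100 N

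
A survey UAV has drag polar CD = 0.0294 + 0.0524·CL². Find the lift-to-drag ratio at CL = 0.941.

L/D = 12.4

CD = 0.0294 + 0.0524 × 0.941² = 0.0758
L/D = CL/CD = 0.941 / 0.0758 = 12.4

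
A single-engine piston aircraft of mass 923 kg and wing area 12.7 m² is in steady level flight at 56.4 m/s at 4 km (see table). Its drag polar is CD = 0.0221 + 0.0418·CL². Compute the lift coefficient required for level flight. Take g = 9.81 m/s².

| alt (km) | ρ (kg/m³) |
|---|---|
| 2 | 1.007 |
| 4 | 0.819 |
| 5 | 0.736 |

At 4 km, from the table: ρ = 0.819 kg/m³.
In steady level flight, lift balances weight: W = mg = 923 × 9.81 = 9054.6 N.
q = ½ρv² = ½ × 0.819 × 56.4² = 1303 Pa.
CL = W/(q·S) = 9054.6 / (1303 × 12.7) = 0.5473.

CL = 0.547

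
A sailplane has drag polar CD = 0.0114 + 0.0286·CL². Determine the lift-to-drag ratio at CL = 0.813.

CD = 0.0114 + 0.0286 × 0.813² = 0.0303
L/D = CL/CD = 0.813 / 0.0303 = 26.8

L/D = 26.8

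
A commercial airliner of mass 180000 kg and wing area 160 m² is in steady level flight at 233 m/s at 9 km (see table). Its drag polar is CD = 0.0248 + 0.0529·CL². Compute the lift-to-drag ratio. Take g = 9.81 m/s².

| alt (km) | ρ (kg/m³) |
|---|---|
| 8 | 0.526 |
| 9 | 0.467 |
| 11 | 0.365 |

L/D = 13.4

At 9 km, from the table: ρ = 0.467 kg/m³.
In steady level flight, lift balances weight: W = mg = 180000 × 9.81 = 1.7658×10^6 N.
q = ½ρv² = ½ × 0.467 × 233² = 12680 Pa.
CL = W/(q·S) = 1.7658×10^6 / (12680 × 160) = 0.8706.
CD = 0.0248 + 0.0529 × 0.8706² = 0.0649.
L/D = CL/CD = 0.8706 / 0.0649 = 13.4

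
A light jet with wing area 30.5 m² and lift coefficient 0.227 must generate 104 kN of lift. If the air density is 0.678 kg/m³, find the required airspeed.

v = 211 m/s

L = ½ρv²S·CL ⇒ v = √(2L/(ρ·S·CL))
v = √(2 × 1.04×10^5 / (0.678 × 30.5 × 0.227)) = √44310 = 211 m/s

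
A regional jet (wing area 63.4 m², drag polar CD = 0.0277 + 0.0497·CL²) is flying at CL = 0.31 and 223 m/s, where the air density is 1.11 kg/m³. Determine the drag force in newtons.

CD = 0.0277 + 0.0497 × 0.31² = 0.03248
D = ½ρv²S·CD = ½ × 1.11 × 223² × 63.4 × 0.03248 = 56800 N

D = 56800 N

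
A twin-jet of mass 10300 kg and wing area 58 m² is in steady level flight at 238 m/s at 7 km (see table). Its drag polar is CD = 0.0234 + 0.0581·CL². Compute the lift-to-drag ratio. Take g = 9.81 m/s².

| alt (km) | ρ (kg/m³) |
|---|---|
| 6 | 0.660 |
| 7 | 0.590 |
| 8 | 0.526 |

L/D = 4.34

At 7 km, from the table: ρ = 0.590 kg/m³.
Level flight ⇒ L = W = m·g = 10300 × 9.81 = 1.0104×10^5 N.
q = ½ρv² = ½ × 0.59 × 238² = 16710 Pa.
Required CL = L/(qS) = 1.0104×10^5/(16710·58) = 0.1043.
CD = 0.0234 + 0.0581 × 0.1043² = 0.02403.
L/D = CL/CD = 0.1043 / 0.02403 = 4.34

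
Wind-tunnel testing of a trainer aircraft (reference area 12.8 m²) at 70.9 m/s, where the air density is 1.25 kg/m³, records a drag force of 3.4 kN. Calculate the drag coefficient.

From D = ½ρv²S·CD, rearranging gives CD = 2D/(ρv²S).
CD = 2 × 3400 / (1.25 × 70.9² × 12.8) = 0.0845

CD = 0.0845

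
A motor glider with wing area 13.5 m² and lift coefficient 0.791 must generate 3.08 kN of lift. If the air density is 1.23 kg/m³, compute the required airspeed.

L = ½ρv²S·CL ⇒ v = √(2L/(ρ·S·CL))
v = √(2 × 3080 / (1.23 × 13.5 × 0.791)) = √469 = 21.7 m/s

v = 21.7 m/s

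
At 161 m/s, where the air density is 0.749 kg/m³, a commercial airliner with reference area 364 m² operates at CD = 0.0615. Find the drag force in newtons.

D = ½ρv²S·CD = ½ × 0.749 × 161² × 364 × 0.0615 = 2.17×10^5 N ≈ 217 kN

D = 2.17×10^5 N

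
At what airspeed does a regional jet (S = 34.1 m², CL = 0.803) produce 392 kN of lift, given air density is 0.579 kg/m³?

L = ½ρv²S·CL ⇒ v = √(2L/(ρ·S·CL))
v = √(2 × 3.92×10^5 / (0.579 × 34.1 × 0.803)) = √49450 = 222 m/s

v = 222 m/s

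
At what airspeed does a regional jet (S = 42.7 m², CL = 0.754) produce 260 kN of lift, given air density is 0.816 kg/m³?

L = ½ρv²S·CL ⇒ v = √(2L/(ρ·S·CL))
v = √(2 × 2.6×10^5 / (0.816 × 42.7 × 0.754)) = √19790 = 141 m/s

v = 141 m/s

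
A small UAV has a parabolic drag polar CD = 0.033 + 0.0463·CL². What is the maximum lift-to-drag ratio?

(L/D)max = 12.8

For CD = CD0 + K·CL², (L/D)max occurs at CL* = √(CD0/K) and equals 1/(2√(K·CD0)).
(L/D)max = 1/(2√(0.0463 × 0.033)) = 1/(2 × 0.03909) = 12.8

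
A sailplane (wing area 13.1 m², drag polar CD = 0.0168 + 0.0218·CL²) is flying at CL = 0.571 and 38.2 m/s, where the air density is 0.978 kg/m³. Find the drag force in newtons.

D = 223 N

CD = 0.0168 + 0.0218 × 0.571² = 0.02391
D = ½ρv²S·CD = ½ × 0.978 × 38.2² × 13.1 × 0.02391 = 223 N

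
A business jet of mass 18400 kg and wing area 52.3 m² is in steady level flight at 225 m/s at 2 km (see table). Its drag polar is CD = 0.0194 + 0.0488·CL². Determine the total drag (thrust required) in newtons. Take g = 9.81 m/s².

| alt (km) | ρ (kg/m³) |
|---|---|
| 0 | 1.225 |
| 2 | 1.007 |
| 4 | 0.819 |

At 2 km, from the table: ρ = 1.007 kg/m³.
Weight W = mg = 18400 × 9.81 = 1.805×10^5 N; in level flight L = W.
Dynamic pressure q = 0.5 × 1.007 × 225² = 25490 Pa.
CL = W/(q·S) = 1.805×10^5 / (25490 × 52.3) = 0.1354.
CD = 0.0194 + 0.0488 × 0.1354² = 0.02029.
D = q·S·CD = 25490 × 52.3 × 0.02029 = 27060 N

D = 27100 N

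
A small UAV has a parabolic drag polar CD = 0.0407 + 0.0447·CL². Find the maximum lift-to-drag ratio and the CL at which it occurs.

For CD = CD0 + K·CL², (L/D)max occurs at CL* = √(CD0/K) and equals 1/(2√(K·CD0)).
(L/D)max = 1/(2√(0.0447 × 0.0407)) = 1/(2 × 0.04265) = 11.7
CL* = √(0.0407/0.0447) = 0.954

(L/D)max = 11.7, at CL = 0.954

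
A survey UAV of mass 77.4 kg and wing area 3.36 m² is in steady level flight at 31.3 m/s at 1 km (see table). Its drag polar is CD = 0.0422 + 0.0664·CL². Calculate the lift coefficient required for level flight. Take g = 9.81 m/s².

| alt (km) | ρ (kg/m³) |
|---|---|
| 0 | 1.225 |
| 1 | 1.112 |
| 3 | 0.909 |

At 1 km, from the table: ρ = 1.112 kg/m³.
In steady level flight, lift balances weight: W = mg = 77.4 × 9.81 = 759.29 N.
Dynamic pressure q = 0.5 × 1.112 × 31.3² = 544.7 Pa.
CL = W/(q·S) = 759.29 / (544.7 × 3.36) = 0.4149.

CL = 0.415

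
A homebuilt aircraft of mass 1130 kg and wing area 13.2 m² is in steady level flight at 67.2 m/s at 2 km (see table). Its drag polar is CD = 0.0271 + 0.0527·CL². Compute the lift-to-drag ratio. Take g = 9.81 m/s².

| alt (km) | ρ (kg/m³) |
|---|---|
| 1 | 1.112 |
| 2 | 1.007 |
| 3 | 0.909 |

At 2 km, from the table: ρ = 1.007 kg/m³.
Level flight ⇒ L = W = m·g = 1130 × 9.81 = 11085 N.
q = ½ρv² = ½ × 1.007 × 67.2² = 2274 Pa.
CL = W/(q·S) = 11085 / (2274 × 13.2) = 0.3693.
CD = 0.0271 + 0.0527 × 0.3693² = 0.03429.
L/D = CL/CD = 0.3693 / 0.03429 = 10.8

L/D = 10.8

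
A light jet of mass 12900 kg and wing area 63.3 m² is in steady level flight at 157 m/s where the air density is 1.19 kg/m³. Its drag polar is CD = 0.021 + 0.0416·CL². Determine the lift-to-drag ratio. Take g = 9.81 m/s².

L/D = 6.26

In steady level flight, lift balances weight: W = mg = 12900 × 9.81 = 1.2655×10^5 N.
q = ½ρv² = ½ × 1.19 × 157² = 14670 Pa.
Required CL = L/(qS) = 1.2655×10^5/(14670·63.3) = 0.1363.
CD = 0.021 + 0.0416 × 0.1363² = 0.02177.
L/D = CL/CD = 0.1363 / 0.02177 = 6.26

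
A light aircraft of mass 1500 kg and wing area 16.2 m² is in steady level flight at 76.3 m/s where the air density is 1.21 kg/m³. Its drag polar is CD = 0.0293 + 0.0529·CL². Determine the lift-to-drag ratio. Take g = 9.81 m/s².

Level flight ⇒ L = W = m·g = 1500 × 9.81 = 14715 N.
q = ½ρv² = ½ × 1.21 × 76.3² = 3522 Pa.
CL = 2W/(ρv²S) = 2×14715/(1.21×76.3²×16.2) = 0.2579.
CD = 0.0293 + 0.0529 × 0.2579² = 0.03282.
L/D = CL/CD = 0.2579 / 0.03282 = 7.86

L/D = 7.86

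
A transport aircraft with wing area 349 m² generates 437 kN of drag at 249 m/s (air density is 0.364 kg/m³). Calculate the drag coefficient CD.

CD = 0.111

From D = ½ρv²S·CD, rearranging gives CD = 2D/(ρv²S).
CD = 2 × 4.37×10^5 / (0.364 × 249² × 349) = 0.111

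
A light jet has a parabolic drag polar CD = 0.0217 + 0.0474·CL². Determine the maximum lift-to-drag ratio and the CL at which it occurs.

(L/D)max = 15.6, at CL = 0.677

For CD = CD0 + K·CL², (L/D)max occurs at CL* = √(CD0/K) and equals 1/(2√(K·CD0)).
(L/D)max = 1/(2√(0.0474 × 0.0217)) = 1/(2 × 0.03207) = 15.6
CL* = √(0.0217/0.0474) = 0.677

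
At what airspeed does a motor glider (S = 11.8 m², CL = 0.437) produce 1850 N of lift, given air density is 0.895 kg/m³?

L = ½ρv²S·CL ⇒ v = √(2L/(ρ·S·CL))
v = √(2 × 1850 / (0.895 × 11.8 × 0.437)) = √801.7 = 28.3 m/s

v = 28.3 m/s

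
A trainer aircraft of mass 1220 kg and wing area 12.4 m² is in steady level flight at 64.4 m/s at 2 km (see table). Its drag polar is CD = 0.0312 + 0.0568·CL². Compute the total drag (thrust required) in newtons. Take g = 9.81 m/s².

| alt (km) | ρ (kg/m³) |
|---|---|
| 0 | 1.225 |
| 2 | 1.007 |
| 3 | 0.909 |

D = 1120 N

At 2 km, from the table: ρ = 1.007 kg/m³.
In steady level flight, lift balances weight: W = mg = 1220 × 9.81 = 11968 N.
q = ½ρv² = ½ × 1.007 × 64.4² = 2088 Pa.
CL = 2W/(ρv²S) = 2×11968/(1.007×64.4²×12.4) = 0.4622.
CD = 0.0312 + 0.0568 × 0.4622² = 0.04333.
D = q·S·CD = 2088 × 12.4 × 0.04333 = 1122 N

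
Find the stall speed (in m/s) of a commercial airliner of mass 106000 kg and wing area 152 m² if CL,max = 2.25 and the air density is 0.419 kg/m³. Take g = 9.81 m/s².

V_stall = 120 m/s

Weight W = mg = 106000 × 9.81 = 1.04×10^6 N.
V_stall = √(2W/(ρ·S·CL,max)) = √(2 × 1.04×10^6 / (0.419 × 152 × 2.25))
V_stall = √14510 = 120 m/s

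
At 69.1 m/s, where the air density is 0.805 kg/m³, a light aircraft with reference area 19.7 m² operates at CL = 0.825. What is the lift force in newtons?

L = ½ρv²S·CL = ½ × 0.805 × 69.1² × 19.7 × 0.825 = 31200 N ≈ 31.2 kN

L = 31200 N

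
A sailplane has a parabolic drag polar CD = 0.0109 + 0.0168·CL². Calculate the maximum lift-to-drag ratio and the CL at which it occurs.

(L/D)max = 36.9, at CL = 0.805

For CD = CD0 + K·CL², (L/D)max occurs at CL* = √(CD0/K) and equals 1/(2√(K·CD0)).
(L/D)max = 1/(2√(0.0168 × 0.0109)) = 1/(2 × 0.01353) = 36.9
CL* = √(0.0109/0.0168) = 0.805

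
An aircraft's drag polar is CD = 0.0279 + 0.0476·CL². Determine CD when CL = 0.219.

CD = 0.0302

CD = 0.0279 + 0.0476 × 0.219² = 0.0279 + 0.002283 = 0.0302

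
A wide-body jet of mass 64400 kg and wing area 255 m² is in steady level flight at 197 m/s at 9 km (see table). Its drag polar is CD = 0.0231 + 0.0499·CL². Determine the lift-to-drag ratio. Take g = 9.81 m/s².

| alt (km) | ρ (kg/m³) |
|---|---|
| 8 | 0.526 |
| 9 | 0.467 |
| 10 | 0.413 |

At 9 km, from the table: ρ = 0.467 kg/m³.
Level flight ⇒ L = W = m·g = 64400 × 9.81 = 6.3176×10^5 N.
Dynamic pressure q = 0.5 × 0.467 × 197² = 9062 Pa.
Required CL = L/(qS) = 6.3176×10^5/(9062·255) = 0.2734.
CD = 0.0231 + 0.0499 × 0.2734² = 0.02683.
L/D = CL/CD = 0.2734 / 0.02683 = 10.2

L/D = 10.2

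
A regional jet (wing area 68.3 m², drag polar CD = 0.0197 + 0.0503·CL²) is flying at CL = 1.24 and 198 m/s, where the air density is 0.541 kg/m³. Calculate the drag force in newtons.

CD = 0.0197 + 0.0503 × 1.24² = 0.09704
D = ½ρv²S·CD = ½ × 0.541 × 198² × 68.3 × 0.09704 = 70300 N

D = 70300 N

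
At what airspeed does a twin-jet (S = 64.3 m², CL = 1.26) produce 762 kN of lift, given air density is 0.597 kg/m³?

L = ½ρv²S·CL ⇒ v = √(2L/(ρ·S·CL))
v = √(2 × 7.62×10^5 / (0.597 × 64.3 × 1.26)) = √31510 = 178 m/s

v = 178 m/s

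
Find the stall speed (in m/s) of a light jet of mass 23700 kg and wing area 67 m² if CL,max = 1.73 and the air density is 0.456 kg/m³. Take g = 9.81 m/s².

V_stall = 93.8 m/s

Weight W = mg = 23700 × 9.81 = 2.325×10^5 N.
From L = ½ρV²S·CL,max = W: V_stall = √(2W/(ρSCL,max)) = √(2·2.325×10^5/(0.456·67·1.73))
V_stall = √8798 = 93.8 m/s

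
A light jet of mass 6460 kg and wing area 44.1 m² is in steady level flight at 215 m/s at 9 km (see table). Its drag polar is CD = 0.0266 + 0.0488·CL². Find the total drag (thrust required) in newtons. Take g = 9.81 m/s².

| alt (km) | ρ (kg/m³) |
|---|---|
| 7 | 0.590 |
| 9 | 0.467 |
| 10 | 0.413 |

D = 13100 N

At 9 km, from the table: ρ = 0.467 kg/m³.
Level flight ⇒ L = W = m·g = 6460 × 9.81 = 63373 N.
q = ½ρv² = ½ × 0.467 × 215² = 10790 Pa.
CL = W/(q·S) = 63373 / (10790 × 44.1) = 0.1331.
CD = 0.0266 + 0.0488 × 0.1331² = 0.02747.
D = q·S·CD = 10790 × 44.1 × 0.02747 = 13070 N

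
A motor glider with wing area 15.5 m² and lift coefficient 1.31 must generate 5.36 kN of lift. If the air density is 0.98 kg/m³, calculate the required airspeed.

L = ½ρv²S·CL ⇒ v = √(2L/(ρ·S·CL))
v = √(2 × 5360 / (0.98 × 15.5 × 1.31)) = √538.7 = 23.2 m/s

v = 23.2 m/s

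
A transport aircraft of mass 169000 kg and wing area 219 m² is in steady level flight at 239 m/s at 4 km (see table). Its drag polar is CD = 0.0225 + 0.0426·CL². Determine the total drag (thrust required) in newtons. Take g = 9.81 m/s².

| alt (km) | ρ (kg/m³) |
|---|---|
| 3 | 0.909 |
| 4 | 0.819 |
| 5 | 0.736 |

D = 1.38×10^5 N

At 4 km, from the table: ρ = 0.819 kg/m³.
Weight W = mg = 169000 × 9.81 = 1.6579×10^6 N; in level flight L = W.
Dynamic pressure q = 0.5 × 0.819 × 239² = 23390 Pa.
CL = W/(q·S) = 1.6579×10^6 / (23390 × 219) = 0.3236.
CD = 0.0225 + 0.0426 × 0.3236² = 0.02696.
D = q·S·CD = 23390 × 219 × 0.02696 = 1.381×10^5 N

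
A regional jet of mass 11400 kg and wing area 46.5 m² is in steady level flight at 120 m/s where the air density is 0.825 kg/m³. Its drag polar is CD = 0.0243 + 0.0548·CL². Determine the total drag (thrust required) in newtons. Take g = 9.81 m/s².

In steady level flight, lift balances weight: W = mg = 11400 × 9.81 = 1.1183×10^5 N.
q = ½ρv² = ½ × 0.825 × 120² = 5940 Pa.
CL = W/(q·S) = 1.1183×10^5 / (5940 × 46.5) = 0.4049.
CD = 0.0243 + 0.0548 × 0.4049² = 0.03328.
D = q·S·CD = 5940 × 46.5 × 0.03328 = 9193 N

D = 9190 N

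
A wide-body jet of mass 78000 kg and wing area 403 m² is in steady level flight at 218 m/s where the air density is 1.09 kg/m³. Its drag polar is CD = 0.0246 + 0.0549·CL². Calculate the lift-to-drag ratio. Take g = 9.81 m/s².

Weight W = mg = 78000 × 9.81 = 7.6518×10^5 N; in level flight L = W.
q = ½ρv² = ½ × 1.09 × 218² = 25900 Pa.
CL = W/(q·S) = 7.6518×10^5 / (25900 × 403) = 0.07331.
CD = 0.0246 + 0.0549 × 0.07331² = 0.0249.
L/D = CL/CD = 0.07331 / 0.0249 = 2.94

L/D = 2.94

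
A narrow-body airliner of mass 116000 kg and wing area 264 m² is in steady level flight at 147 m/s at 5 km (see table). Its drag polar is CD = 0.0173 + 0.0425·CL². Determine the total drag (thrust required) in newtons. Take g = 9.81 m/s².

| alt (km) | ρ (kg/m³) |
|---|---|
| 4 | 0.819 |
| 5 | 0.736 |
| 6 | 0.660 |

D = 62500 N

At 5 km, from the table: ρ = 0.736 kg/m³.
Weight W = mg = 116000 × 9.81 = 1.138×10^6 N; in level flight L = W.
Dynamic pressure q = 0.5 × 0.736 × 147² = 7952 Pa.
CL = 2W/(ρv²S) = 2×1.138×10^6/(0.736×147²×264) = 0.5421.
CD = 0.0173 + 0.0425 × 0.5421² = 0.02979.
D = q·S·CD = 7952 × 264 × 0.02979 = 62530 N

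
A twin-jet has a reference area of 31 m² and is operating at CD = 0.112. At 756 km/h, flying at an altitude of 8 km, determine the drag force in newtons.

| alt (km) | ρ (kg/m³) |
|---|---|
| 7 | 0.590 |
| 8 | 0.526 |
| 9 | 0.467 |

D = 40300 N

At 8 km, from the table: ρ = 0.526 kg/m³.
Convert speed: v = 756 km/h ÷ 3.6 = 210 m/s.
Dynamic pressure q = ½ρv² = ½ × 0.526 × 210² = 11600 Pa.
D = q·S·CD = 11600 × 31 × 0.112 = 40300 N ≈ 40.3 kN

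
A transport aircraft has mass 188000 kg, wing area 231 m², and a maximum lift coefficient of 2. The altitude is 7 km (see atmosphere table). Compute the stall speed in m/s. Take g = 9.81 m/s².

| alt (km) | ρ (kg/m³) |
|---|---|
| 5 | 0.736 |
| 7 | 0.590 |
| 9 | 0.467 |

At 7 km, from the table: ρ = 0.590 kg/m³.
Weight W = mg = 188000 × 9.81 = 1.844×10^6 N.
V_stall = √(2W/(ρ·S·CL,max)) = √(2 × 1.844×10^6 / (0.59 × 231 × 2))
V_stall = √13530 = 116 m/s

V_stall = 116 m/s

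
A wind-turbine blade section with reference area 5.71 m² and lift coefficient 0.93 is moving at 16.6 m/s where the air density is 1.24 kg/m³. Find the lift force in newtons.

L = ½ρv²S·CL = ½ × 1.24 × 16.6² × 5.71 × 0.93 = 907 N

L = 907 N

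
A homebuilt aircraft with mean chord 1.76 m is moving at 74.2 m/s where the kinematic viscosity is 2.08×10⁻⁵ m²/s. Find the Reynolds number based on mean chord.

Re = v·c/ν = 74.2 × 1.76 / (2.08×10⁻⁵) = 6.28×10^6

Re = 6.28×10^6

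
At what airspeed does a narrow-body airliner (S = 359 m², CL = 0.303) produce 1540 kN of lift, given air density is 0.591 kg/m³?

L = ½ρv²S·CL ⇒ v = √(2L/(ρ·S·CL))
v = √(2 × 1.54×10^6 / (0.591 × 359 × 0.303)) = √47910 = 219 m/s

v = 219 m/s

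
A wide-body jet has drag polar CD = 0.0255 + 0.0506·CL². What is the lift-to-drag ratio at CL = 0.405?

L/D = 12

CD = 0.0255 + 0.0506 × 0.405² = 0.0338
L/D = CL/CD = 0.405 / 0.0338 = 12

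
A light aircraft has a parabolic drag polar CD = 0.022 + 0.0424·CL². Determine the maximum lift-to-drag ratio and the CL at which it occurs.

(L/D)max = 16.4, at CL = 0.72

For CD = CD0 + K·CL², (L/D)max occurs at CL* = √(CD0/K) and equals 1/(2√(K·CD0)).
(L/D)max = 1/(2√(0.0424 × 0.022)) = 1/(2 × 0.03054) = 16.4
CL* = √(0.022/0.0424) = 0.72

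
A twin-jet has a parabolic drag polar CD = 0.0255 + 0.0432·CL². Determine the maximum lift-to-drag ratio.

(L/D)max = 15.1

For CD = CD0 + K·CL², (L/D)max occurs at CL* = √(CD0/K) and equals 1/(2√(K·CD0)).
(L/D)max = 1/(2√(0.0432 × 0.0255)) = 1/(2 × 0.03319) = 15.1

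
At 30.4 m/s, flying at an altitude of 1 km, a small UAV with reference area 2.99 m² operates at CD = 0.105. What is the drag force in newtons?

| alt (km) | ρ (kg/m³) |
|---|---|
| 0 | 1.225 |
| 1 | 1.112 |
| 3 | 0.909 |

D = 161 N

At 1 km, from the table: ρ = 1.112 kg/m³.
Dynamic pressure q = ½ρv² = ½ × 1.112 × 30.4² = 513.8 Pa.
D = q·S·CD = 513.8 × 2.99 × 0.105 = 161 N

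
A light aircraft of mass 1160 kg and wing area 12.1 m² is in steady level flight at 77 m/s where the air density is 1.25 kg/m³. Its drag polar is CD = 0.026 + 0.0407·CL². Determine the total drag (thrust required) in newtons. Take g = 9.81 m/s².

Weight W = mg = 1160 × 9.81 = 11380 N; in level flight L = W.
Dynamic pressure q = 0.5 × 1.25 × 77² = 3706 Pa.
CL = 2W/(ρv²S) = 2×11380/(1.25×77²×12.1) = 0.2538.
CD = 0.026 + 0.0407 × 0.2538² = 0.02862.
D = q·S·CD = 3706 × 12.1 × 0.02862 = 1283 N

D = 1280 N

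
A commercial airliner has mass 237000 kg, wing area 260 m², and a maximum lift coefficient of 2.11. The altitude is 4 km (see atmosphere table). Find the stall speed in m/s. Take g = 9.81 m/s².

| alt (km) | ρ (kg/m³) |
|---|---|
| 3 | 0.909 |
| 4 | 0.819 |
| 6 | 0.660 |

At 4 km, from the table: ρ = 0.819 kg/m³.
Weight W = mg = 237000 × 9.81 = 2.325×10^6 N.
From L = ½ρV²S·CL,max = W: V_stall = √(2W/(ρSCL,max)) = √(2·2.325×10^6/(0.819·260·2.11))
V_stall = √10350 = 102 m/s

V_stall = 102 m/s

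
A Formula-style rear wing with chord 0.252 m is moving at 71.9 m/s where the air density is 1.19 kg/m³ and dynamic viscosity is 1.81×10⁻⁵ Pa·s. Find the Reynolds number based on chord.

Re = ρ·v·c/μ = 1.19 × 71.9 × 0.252 / (1.81×10⁻⁵) = 1.19×10^6

Re = 1.19×10^6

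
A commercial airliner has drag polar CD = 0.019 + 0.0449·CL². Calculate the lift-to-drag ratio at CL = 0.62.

CD = 0.019 + 0.0449 × 0.62² = 0.03626
L/D = CL/CD = 0.62 / 0.03626 = 17.1

L/D = 17.1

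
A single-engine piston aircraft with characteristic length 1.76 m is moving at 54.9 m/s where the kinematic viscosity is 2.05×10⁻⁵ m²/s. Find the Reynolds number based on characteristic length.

Re = 4.71×10^6

Re = v·c/ν = 54.9 × 1.76 / (2.05×10⁻⁵) = 4.71×10^6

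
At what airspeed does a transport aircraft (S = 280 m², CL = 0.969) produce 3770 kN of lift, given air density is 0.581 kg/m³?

v = 219 m/s

L = ½ρv²S·CL ⇒ v = √(2L/(ρ·S·CL))
v = √(2 × 3.77×10^6 / (0.581 × 280 × 0.969)) = √47830 = 219 m/s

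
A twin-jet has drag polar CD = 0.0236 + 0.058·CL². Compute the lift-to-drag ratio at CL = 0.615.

L/D = 13.5

CD = 0.0236 + 0.058 × 0.615² = 0.04554
L/D = CL/CD = 0.615 / 0.04554 = 13.5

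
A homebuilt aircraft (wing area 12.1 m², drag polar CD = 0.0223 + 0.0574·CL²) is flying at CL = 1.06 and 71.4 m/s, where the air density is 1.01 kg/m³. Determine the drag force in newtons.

D = 2700 N

CD = 0.0223 + 0.0574 × 1.06² = 0.08679
D = ½ρv²S·CD = ½ × 1.01 × 71.4² × 12.1 × 0.08679 = 2700 N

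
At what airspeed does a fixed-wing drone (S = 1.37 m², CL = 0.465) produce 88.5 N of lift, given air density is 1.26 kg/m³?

L = ½ρv²S·CL ⇒ v = √(2L/(ρ·S·CL))
v = √(2 × 88.5 / (1.26 × 1.37 × 0.465)) = √220.5 = 14.8 m/s

v = 14.8 m/s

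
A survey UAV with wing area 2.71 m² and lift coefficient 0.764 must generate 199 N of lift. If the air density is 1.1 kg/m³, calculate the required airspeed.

v = 13.2 m/s

L = ½ρv²S·CL ⇒ v = √(2L/(ρ·S·CL))
v = √(2 × 199 / (1.1 × 2.71 × 0.764)) = √174.8 = 13.2 m/s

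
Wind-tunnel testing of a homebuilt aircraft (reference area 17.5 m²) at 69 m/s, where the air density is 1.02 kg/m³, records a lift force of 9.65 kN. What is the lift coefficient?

CL = 0.227

From L = ½ρv²S·CL, rearranging gives CL = 2L/(ρv²S).
CL = 2 × 9650 / (1.02 × 69² × 17.5) = 0.227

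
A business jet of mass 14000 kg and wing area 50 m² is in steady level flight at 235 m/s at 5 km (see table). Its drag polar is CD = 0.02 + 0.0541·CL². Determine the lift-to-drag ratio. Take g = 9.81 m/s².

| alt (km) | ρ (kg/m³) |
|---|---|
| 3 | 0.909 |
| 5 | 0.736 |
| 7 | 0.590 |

L/D = 6.44

At 5 km, from the table: ρ = 0.736 kg/m³.
Level flight ⇒ L = W = m·g = 14000 × 9.81 = 1.3734×10^5 N.
Dynamic pressure q = 0.5 × 0.736 × 235² = 20320 Pa.
CL = W/(q·S) = 1.3734×10^5 / (20320 × 50) = 0.1352.
CD = 0.02 + 0.0541 × 0.1352² = 0.02099.
L/D = CL/CD = 0.1352 / 0.02099 = 6.44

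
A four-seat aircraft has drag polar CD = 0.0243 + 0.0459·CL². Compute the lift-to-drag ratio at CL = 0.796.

CD = 0.0243 + 0.0459 × 0.796² = 0.05338
L/D = CL/CD = 0.796 / 0.05338 = 14.9

L/D = 14.9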